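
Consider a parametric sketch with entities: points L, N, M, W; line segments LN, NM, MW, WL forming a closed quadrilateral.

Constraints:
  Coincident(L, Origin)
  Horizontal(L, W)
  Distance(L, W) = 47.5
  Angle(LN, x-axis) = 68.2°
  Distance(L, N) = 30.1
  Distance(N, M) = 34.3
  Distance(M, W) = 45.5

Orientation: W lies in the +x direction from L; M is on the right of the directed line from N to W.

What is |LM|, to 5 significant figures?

5.6685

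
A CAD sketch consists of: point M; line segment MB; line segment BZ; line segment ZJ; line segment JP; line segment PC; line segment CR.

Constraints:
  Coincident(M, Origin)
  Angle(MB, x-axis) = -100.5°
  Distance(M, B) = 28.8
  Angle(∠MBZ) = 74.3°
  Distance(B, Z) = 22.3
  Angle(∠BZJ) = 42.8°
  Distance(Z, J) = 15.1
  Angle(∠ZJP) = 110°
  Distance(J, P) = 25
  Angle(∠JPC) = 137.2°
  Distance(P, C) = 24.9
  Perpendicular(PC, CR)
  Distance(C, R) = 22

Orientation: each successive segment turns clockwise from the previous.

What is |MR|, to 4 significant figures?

60.18

∠JPC = 137.2° gives PC at -96.20° from the x-axis; with |PC| = 24.9, C = (1.430, -58.98). The perpendicularity gives CR at right angles to PC, so CR runs at 173.8°; with |CR| = 22.0, R = (-20.44, -56.61). Then |MR| = |R − M| = 60.18.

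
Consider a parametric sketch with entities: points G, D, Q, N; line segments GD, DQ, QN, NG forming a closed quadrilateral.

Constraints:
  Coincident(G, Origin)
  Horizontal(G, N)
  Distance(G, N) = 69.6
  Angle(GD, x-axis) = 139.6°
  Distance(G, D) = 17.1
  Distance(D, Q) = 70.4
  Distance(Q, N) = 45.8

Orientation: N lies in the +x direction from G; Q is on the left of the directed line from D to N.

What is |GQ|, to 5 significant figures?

65.364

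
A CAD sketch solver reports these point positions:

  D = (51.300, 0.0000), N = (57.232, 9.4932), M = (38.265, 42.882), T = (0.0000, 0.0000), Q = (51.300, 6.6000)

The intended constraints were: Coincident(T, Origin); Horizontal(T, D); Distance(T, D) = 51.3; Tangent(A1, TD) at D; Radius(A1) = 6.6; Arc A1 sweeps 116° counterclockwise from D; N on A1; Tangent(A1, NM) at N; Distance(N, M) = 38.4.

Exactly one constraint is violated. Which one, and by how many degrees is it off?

Tangent(A1, NM) at N — off by 3.60°.

T = (0.00, 0.00) ✓; T.y = 0.00, D.y = 0.00 ✓; |TD| = 51.30 ✓; ∠(QD, DT) = 90.00° ✓; |QD| = 6.600 ✓; bearing(Q→N) − bearing(Q→D) = 116.0° ✓; |QN| = 6.600 ✓; ∠(QN, NM) = 86.40° ✗; |NM| = 38.40 ✓.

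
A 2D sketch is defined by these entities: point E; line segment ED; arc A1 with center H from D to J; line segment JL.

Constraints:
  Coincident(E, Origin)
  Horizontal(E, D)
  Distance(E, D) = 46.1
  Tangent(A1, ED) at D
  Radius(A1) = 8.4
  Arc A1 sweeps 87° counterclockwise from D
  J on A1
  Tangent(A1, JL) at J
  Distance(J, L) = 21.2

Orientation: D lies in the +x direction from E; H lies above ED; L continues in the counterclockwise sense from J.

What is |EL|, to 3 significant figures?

62.8

On A1, D sits at bearing -90° from H; an 87° counterclockwise sweep puts J at bearing -3°, so J = H + 8.4·(cos -3°, sin -3°) = (54.5, 7.96). Tangency of A1 to JL means the radius HJ is perpendicular to JL, so JL runs along (−sin -3°, cos -3°); with |JL| = 21.2, L = (55.6, 29.1). Then |EL| = |L − E| = 62.8.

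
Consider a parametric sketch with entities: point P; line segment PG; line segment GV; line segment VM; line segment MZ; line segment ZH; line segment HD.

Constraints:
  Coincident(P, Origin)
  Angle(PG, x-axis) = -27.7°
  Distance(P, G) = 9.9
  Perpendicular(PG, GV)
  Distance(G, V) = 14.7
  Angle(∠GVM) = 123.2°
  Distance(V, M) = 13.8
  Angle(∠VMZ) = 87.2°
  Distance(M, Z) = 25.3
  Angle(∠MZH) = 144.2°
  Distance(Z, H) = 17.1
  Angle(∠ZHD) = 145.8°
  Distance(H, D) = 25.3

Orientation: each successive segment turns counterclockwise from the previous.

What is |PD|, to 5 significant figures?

36.233

∠MZH = 144.2° gives ZH at -112.30° from the x-axis; with |ZH| = 17.1, H = (-19.081, -8.7192). ∠ZHD = 145.8° gives HD at -78.100° from the x-axis; with |HD| = 25.3, D = (-13.864, -33.475). Then |PD| = |D − P| = 36.233.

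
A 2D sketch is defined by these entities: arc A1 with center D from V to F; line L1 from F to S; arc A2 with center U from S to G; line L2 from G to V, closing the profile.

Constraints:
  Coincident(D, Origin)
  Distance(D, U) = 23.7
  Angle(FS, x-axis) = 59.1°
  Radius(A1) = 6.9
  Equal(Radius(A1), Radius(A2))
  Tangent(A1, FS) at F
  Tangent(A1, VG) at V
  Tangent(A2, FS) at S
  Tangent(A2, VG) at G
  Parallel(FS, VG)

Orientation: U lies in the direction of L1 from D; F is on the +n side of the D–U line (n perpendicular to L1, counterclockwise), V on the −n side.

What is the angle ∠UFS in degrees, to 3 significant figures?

16.2°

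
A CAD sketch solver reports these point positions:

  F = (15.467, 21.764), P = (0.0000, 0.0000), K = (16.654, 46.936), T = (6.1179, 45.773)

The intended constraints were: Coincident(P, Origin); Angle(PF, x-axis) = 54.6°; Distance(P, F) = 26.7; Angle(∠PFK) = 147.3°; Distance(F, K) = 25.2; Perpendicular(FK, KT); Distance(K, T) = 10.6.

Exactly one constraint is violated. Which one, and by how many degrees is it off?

Perpendicular(FK, KT) — off by 9.00°.

P = (0.00, 0.00) ✓; PF at 54.60° ✓; |PF| = 26.70 ✓; ∠PFK = 147.3° ✓; |FK| = 25.20 ✓; ∠(FK, KT) = 99.00° ✗; |KT| = 10.60 ✓.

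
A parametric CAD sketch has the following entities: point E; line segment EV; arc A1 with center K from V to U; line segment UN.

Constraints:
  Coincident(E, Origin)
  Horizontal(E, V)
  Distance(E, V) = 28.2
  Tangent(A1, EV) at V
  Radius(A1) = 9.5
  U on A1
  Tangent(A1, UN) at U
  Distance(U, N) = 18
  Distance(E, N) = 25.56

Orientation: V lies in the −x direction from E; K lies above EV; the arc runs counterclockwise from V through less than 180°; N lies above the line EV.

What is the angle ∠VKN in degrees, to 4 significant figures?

129.1°

E is at the origin; E and V share the same y with |EV| = 28.2 and V on the −x side, so V = (-28.20, 0.000). Since A1 is tangent to EV there, KV ⟂ EV, so K = V + (0, 9.5) = (-28.20, 9.500). Since KU ⟂ UN (tangency), |KN| = √(9.5² + 18.0²) = 20.35 regardless of where U sits on A1. So N lies on both circle(E, 25.56) and circle(K, 20.35); the above-EV intersection is N = (-12.41, 22.34). U is the foot of the tangent from N: U = (-19.46, 5.781).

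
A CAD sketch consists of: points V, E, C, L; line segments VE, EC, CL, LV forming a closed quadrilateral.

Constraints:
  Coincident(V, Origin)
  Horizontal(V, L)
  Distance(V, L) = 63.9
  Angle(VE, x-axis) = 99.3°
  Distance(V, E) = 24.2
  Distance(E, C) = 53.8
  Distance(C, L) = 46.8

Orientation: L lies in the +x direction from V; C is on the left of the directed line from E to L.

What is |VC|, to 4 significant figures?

63.38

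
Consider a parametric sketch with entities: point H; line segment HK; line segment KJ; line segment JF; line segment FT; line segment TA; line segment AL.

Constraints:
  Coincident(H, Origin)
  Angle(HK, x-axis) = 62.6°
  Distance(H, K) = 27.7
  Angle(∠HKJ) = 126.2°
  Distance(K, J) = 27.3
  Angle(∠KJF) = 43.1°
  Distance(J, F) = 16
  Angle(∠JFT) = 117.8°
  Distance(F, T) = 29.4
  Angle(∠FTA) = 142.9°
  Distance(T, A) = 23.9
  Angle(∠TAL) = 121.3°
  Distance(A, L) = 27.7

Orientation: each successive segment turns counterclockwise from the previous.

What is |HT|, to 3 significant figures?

21.5

H is at the origin; HK runs at 62.6° with length 27.7, so K = (12.7, 24.6). ∠HKJ = 126.2° gives KJ at 116° from the x-axis; with |KJ| = 27.3, J = (0.609, 49.0). ∠KJF = 43.1° gives JF at -107° from the x-axis; with |JF| = 16.0, F = (-3.99, 33.7). ∠JFT = 117.8° gives FT at -44.5° from the x-axis; with |FT| = 29.4, T = (17.0, 13.1). Then |HT| = |T − H| = 21.5.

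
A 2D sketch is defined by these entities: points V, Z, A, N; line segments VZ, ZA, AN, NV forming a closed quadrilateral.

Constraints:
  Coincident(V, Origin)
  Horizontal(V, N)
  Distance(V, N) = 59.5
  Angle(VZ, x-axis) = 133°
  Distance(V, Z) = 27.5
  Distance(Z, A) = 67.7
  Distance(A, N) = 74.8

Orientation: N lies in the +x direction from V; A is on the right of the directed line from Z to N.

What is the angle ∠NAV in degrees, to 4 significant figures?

52.70°

V is at the origin; V and N share the same y with |VN| = 59.5 and N in +x, so N = (59.5, 0). VZ runs at 133.0° with |VZ| = 27.5, so Z = (-18.75, 20.11). A is determined by |ZA| = 67.7 and |AN| = 74.8 together: it lies at the intersection of circle(Z, 67.7) and circle(N, 74.8). With |ZN| = 80.80, the foot of the radical line on ZN is 34.14 from Z and the perpendicular offset is √(67.7² − 34.14²) = 58.46. Taking the right-of-ZN solution: A = (-0.2439, -45.01).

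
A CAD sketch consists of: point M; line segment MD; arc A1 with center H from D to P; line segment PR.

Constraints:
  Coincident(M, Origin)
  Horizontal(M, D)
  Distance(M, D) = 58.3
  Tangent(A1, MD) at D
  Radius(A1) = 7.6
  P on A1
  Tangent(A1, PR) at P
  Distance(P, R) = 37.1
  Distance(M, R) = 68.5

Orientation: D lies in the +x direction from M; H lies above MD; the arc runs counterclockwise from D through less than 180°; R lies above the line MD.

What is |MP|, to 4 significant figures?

66.19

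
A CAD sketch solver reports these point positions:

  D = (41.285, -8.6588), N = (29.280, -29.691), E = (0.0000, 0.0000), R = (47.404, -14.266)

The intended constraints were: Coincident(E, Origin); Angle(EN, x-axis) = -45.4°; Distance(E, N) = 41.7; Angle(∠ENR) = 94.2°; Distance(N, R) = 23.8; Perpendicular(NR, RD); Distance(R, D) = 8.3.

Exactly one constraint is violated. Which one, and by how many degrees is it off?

Perpendicular(NR, RD) — off by 7.10°.

E = (0.00, 0.00) ✓; EN at -45.40° ✓; |EN| = 41.70 ✓; ∠ENR = 94.20° ✓; |NR| = 23.80 ✓; ∠(NR, RD) = 97.10° ✗; |RD| = 8.300 ✓.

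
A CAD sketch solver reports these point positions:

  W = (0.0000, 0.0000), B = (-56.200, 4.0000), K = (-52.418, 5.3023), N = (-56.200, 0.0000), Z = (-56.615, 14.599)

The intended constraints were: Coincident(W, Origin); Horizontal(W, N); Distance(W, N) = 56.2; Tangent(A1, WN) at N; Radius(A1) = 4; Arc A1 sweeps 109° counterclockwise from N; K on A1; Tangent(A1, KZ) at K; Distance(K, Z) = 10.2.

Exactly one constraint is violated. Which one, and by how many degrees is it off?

Tangent(A1, KZ) at K — off by 5.30°.

W = (0.00, 0.00) ✓; W.y = 0.00, N.y = 0.00 ✓; |WN| = 56.20 ✓; ∠(BN, NW) = 90.00° ✓; |BN| = 4.000 ✓; bearing(B→K) − bearing(B→N) = 109.0° ✓; |BK| = 4.000 ✓; ∠(BK, KZ) = 84.70° ✗; |KZ| = 10.20 ✓.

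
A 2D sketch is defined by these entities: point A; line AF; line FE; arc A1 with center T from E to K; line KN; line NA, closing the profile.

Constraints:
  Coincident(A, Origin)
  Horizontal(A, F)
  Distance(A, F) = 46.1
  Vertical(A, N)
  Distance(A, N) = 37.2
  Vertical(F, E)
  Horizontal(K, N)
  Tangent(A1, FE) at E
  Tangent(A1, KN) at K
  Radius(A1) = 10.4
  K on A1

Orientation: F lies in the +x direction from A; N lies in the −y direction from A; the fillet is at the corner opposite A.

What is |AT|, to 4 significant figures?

44.64

A is at the origin; A and F share the same y with |AF| = 46.1 and F on the +x side, so F = (46.10, 0.000). AN is vertical with |AN| = 37.2 and N on the −y side, so N = (0.000, -37.20). The virtual corner opposite A is at (46.10, -37.20). Since A1 is tangent to FE there, TE ⟂ FE and A1 meets KN tangentially, so TK is at right angles to KN, with radius 10.4, so the center T sits 10.4 in from both sides at T = (35.70, -26.80). Then |AT| = |T − A| = 44.64.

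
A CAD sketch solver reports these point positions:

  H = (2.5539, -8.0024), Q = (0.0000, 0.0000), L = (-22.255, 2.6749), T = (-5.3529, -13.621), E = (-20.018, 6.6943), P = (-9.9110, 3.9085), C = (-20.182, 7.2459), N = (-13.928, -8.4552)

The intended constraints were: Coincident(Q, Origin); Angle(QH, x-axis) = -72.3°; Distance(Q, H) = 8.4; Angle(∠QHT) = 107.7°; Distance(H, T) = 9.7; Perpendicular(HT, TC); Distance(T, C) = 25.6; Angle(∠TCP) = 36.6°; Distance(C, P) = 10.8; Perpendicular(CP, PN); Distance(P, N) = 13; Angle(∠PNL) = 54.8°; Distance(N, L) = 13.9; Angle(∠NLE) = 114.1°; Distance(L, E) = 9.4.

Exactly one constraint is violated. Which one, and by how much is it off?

Distance(L, E) = 9.4 — off by 4.80.

Q = (0.00, 0.00) ✓; QH at -72.30° ✓; |QH| = 8.400 ✓; ∠QHT = 107.7° ✓; |HT| = 9.700 ✓; ∠(HT, TC) = 90.00° ✓; |TC| = 25.60 ✓; ∠TCP = 36.60° ✓; |CP| = 10.80 ✓; ∠(CP, PN) = 90.00° ✓; |PN| = 13.00 ✓; ∠PNL = 54.80° ✓; |NL| = 13.90 ✓; ∠NLE = 114.1° ✓; |LE| = 4.600 ✗.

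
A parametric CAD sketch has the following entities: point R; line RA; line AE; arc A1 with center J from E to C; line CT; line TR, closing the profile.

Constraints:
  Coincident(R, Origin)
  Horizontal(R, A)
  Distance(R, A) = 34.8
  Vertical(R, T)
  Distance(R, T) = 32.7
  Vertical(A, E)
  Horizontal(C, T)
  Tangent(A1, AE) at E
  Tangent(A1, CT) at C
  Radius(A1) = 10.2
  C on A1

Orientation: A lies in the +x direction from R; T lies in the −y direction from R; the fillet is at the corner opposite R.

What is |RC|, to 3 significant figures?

40.9

R is at the origin; R and A share the same y with |RA| = 34.8 and A on the +x side, so A = (34.8, 0.00). RT is vertical with |RT| = 32.7 and T on the −y side, so T = (0.00, -32.7). The virtual corner opposite R is at (34.8, -32.7). The tangent condition forces JE to be normal to AE and tangency of A1 to CT means the radius JC is perpendicular to CT, with radius 10.2, so the center J sits 10.2 in from both sides at J = (24.6, -22.5). That places the tangent points at E = (34.8, -22.5) on AE and C = (24.6, -32.7) on CT. Then |RC| = |C − R| = 40.9.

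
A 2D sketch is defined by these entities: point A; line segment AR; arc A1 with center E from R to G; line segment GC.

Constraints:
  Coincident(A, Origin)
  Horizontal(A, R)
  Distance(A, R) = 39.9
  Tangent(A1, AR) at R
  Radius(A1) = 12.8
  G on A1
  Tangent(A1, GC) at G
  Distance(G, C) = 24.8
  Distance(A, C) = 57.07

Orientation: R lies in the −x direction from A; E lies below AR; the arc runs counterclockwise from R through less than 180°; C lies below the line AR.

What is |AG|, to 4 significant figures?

54.57

Checks: A = (0.00, 0.00) ✓; |EG| = 12.80 ✓; ∠(EG, GC) = 90.00° ✓; |GC| = 24.80 ✓; |AC| = 57.07 ✓.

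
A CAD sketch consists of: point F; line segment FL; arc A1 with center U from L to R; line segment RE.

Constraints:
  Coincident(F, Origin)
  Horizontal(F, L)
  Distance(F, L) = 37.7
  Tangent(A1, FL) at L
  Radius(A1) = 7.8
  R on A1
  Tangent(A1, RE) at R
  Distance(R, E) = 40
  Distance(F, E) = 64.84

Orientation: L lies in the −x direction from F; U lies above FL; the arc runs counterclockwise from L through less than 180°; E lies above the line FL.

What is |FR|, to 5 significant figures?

32.049

Checks: |UL| = 7.800 ✓; |UR| = 7.800 ✓; ∠(UR, RE) = 90.00° ✓; |RE| = 40.00 ✓; |FE| = 64.84 ✓.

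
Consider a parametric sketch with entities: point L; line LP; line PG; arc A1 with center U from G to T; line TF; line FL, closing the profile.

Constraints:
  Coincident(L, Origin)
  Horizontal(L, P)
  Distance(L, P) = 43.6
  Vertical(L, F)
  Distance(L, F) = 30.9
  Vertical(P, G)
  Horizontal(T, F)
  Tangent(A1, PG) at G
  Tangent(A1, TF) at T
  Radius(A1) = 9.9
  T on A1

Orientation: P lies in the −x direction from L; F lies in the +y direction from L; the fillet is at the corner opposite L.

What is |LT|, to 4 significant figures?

45.72

The virtual corner opposite L is at (-43.60, 30.90). Tangency of A1 to PG means the radius UG is perpendicular to PG and A1 meets TF tangentially, so UT is at right angles to TF, with radius 9.9, so the center U sits 9.9 in from both sides at U = (-33.70, 21.00). That places the tangent points at G = (-43.60, 21.00) on PG and T = (-33.70, 30.90) on TF. Then |LT| = |T − L| = 45.72.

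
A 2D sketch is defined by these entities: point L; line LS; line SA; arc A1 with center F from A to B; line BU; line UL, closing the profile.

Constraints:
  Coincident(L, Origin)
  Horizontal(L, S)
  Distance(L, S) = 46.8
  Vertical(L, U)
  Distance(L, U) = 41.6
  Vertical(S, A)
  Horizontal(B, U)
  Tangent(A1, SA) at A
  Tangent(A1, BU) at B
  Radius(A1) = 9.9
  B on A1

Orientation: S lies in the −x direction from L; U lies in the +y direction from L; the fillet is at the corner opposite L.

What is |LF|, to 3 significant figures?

48.6

L is at the origin; L and S share the same y with |LS| = 46.8 and S on the −x side, so S = (-46.8, 0.00). LU is vertical with |LU| = 41.6 and U on the +y side, so U = (0.00, 41.6). The virtual corner opposite L is at (-46.8, 41.6). Since A1 is tangent to SA there, FA ⟂ SA and since A1 is tangent to BU there, FB ⟂ BU, with radius 9.9, so the center F sits 9.9 in from both sides at F = (-36.9, 31.7). Then |LF| = |F − L| = 48.6.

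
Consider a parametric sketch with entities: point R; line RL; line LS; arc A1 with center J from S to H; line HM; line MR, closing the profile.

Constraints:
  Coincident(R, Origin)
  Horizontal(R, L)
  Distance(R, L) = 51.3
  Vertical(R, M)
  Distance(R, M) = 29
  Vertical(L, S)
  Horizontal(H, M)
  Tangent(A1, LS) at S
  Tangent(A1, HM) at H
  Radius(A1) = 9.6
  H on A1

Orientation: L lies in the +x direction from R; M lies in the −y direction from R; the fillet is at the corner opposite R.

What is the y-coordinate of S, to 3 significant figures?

-19.4

R is at the origin; RL is horizontal with |RL| = 51.3 and L on the +x side, so L = (51.3, 0.00). RM is vertical with |RM| = 29.0 and M on the −y side, so M = (0.00, -29.0). The virtual corner opposite R is at (51.3, -29.0). Tangency of A1 to LS means the radius JS is perpendicular to LS and tangency of A1 to HM means the radius JH is perpendicular to HM, with radius 9.6, so the center J sits 9.6 in from both sides at J = (41.7, -19.4). That places the tangent points at S = (51.3, -19.4) on LS and H = (41.7, -29.0) on HM. So S.y = -19.4.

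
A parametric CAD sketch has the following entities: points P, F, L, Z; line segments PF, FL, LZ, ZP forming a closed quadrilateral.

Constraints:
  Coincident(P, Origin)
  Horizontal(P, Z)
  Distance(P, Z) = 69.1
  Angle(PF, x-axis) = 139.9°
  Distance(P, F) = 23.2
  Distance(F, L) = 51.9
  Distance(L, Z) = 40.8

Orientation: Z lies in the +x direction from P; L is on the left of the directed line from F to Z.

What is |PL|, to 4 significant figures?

39.60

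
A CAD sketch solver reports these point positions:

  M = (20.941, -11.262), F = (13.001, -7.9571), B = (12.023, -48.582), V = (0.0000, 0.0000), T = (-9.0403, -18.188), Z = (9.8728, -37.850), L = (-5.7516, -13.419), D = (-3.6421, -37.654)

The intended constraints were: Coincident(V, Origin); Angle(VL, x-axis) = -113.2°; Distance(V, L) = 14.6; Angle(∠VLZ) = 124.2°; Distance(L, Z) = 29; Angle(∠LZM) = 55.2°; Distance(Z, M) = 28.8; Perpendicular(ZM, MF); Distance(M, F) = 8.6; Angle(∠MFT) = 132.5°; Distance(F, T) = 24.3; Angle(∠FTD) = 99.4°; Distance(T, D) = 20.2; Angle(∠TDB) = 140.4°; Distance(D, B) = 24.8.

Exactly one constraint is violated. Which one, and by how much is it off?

Distance(D, B) = 24.8 — off by 5.70.

V = (0.00, 0.00) ✓; VL at -113.2° ✓; |VL| = 14.60 ✓; ∠VLZ = 124.2° ✓; |LZ| = 29.00 ✓; ∠LZM = 55.20° ✓; |ZM| = 28.80 ✓; ∠(ZM, MF) = 90.00° ✓; |MF| = 8.600 ✓; ∠MFT = 132.5° ✓; |FT| = 24.30 ✓; ∠FTD = 99.40° ✓; |TD| = 20.20 ✓; ∠TDB = 140.4° ✓; |DB| = 19.10 ✗.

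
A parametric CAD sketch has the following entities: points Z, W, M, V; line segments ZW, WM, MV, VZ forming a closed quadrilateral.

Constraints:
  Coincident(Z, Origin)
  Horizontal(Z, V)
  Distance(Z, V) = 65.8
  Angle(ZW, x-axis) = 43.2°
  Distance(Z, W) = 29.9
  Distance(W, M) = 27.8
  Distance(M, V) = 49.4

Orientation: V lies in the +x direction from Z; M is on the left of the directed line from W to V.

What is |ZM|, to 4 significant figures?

57.59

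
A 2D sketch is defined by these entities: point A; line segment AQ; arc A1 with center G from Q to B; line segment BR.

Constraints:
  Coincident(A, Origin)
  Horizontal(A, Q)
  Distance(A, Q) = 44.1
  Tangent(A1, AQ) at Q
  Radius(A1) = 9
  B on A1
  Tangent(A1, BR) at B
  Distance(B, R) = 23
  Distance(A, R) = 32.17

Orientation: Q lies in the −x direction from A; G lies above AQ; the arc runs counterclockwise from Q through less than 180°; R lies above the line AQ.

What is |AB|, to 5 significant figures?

37.023

A is at the origin; A and Q share the same y with |AQ| = 44.1 and Q on the −x side, so Q = (-44.100, 0.0000). Since A1 is tangent to AQ there, GQ ⟂ AQ, so G = Q + (0, 9) = (-44.100, 9.0000). Since GB ⟂ BR (tangency), |GR| = √(9.0² + 23.0²) = 24.698 regardless of where B sits on A1. So R lies on both circle(A, 32.17) and circle(G, 24.698); the above-AQ intersection is R = (-23.248, 22.236). B is the foot of the tangent from R: B = (-36.840, 3.6816).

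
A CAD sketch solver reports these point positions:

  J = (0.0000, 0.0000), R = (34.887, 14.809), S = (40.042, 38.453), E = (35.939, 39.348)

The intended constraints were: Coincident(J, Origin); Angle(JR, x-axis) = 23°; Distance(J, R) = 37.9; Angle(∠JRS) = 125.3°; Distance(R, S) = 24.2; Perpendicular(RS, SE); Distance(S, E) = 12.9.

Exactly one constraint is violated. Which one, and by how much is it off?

Distance(S, E) = 12.9 — off by 8.70.

J = (0.00, 0.00) ✓; JR at 23.00° ✓; |JR| = 37.90 ✓; ∠JRS = 125.3° ✓; |RS| = 24.20 ✓; ∠(RS, SE) = 89.99° ✓; |SE| = 4.199 ✗.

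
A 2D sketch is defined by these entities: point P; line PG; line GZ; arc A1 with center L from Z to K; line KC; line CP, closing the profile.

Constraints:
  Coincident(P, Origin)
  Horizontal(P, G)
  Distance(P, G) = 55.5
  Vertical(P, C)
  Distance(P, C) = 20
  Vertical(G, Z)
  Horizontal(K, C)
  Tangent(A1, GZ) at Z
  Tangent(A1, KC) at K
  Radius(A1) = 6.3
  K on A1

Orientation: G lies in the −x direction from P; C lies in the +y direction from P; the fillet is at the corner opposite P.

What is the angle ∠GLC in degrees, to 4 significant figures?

122.0°

PC is vertical with |PC| = 20.0 and C on the +y side, so C = (0.000, 20.00). The virtual corner opposite P is at (-55.50, 20.00). Since A1 is tangent to GZ there, LZ ⟂ GZ and since A1 is tangent to KC there, LK ⟂ KC, with radius 6.3, so the center L sits 6.3 in from both sides at L = (-49.20, 13.70). Then cos ∠GLC = LG·LC / (|LG||LC|), giving 122.0°.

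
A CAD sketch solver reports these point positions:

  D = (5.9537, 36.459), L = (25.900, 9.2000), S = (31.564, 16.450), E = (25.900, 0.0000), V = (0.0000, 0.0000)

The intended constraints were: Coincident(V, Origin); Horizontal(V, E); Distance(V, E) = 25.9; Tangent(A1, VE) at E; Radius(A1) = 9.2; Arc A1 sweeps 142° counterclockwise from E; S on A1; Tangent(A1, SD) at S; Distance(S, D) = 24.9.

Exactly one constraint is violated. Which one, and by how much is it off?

Distance(S, D) = 24.9 — off by 7.60.

V = (0.00, 0.00) ✓; V.y = 0.00, E.y = 0.00 ✓; |VE| = 25.90 ✓; ∠(LE, EV) = 90.00° ✓; |LE| = 9.200 ✓; bearing(L→S) − bearing(L→E) = 142.0° ✓; |LS| = 9.200 ✓; ∠(LS, SD) = 90.00° ✓; |SD| = 32.50 ✗.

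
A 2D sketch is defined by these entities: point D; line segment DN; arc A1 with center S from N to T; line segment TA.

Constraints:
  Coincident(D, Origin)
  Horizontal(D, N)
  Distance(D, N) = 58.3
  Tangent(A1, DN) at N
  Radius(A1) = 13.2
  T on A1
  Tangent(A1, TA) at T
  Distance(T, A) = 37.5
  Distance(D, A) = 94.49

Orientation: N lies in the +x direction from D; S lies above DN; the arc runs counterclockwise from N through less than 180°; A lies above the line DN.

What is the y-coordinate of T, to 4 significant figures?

8.592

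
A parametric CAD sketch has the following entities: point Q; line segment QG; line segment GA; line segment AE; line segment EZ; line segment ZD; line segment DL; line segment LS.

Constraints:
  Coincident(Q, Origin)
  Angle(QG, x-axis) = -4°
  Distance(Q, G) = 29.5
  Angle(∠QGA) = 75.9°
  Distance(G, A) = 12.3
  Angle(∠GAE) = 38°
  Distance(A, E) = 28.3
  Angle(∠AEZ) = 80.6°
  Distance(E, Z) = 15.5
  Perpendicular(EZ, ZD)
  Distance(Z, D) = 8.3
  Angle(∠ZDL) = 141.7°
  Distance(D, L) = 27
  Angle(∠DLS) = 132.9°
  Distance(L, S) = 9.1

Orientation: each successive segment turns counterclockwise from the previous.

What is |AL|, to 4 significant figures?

6.063

Q is at the origin; QG runs at -4.0° with length 29.5, so G = (29.43, -2.058). ∠QGA = 75.9° gives GA at 100.1° from the x-axis; with |GA| = 12.3, A = (27.27, 10.05). ∠GAE = 38.0° gives AE at -117.9° from the x-axis; with |AE| = 28.3, E = (14.03, -14.96). ∠AEZ = 80.6° gives EZ at -18.50° from the x-axis; with |EZ| = 15.5, Z = (28.73, -19.88). EZ ⟂ ZD, so ZD runs at 71.50°; with |ZD| = 8.3, D = (31.36, -12.01). ∠ZDL = 141.7° gives DL at 109.8° from the x-axis; with |DL| = 27.0, L = (22.22, 13.40). Then |AL| = |L − A| = 6.063.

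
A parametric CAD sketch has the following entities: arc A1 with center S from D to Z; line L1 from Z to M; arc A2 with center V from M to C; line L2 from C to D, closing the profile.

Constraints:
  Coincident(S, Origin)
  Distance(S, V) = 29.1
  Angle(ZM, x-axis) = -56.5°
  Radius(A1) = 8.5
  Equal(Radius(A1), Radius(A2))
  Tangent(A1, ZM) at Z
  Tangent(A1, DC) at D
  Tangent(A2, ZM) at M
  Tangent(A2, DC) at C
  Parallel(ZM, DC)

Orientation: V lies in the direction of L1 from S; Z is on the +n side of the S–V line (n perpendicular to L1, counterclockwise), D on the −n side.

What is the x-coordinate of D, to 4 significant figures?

-7.088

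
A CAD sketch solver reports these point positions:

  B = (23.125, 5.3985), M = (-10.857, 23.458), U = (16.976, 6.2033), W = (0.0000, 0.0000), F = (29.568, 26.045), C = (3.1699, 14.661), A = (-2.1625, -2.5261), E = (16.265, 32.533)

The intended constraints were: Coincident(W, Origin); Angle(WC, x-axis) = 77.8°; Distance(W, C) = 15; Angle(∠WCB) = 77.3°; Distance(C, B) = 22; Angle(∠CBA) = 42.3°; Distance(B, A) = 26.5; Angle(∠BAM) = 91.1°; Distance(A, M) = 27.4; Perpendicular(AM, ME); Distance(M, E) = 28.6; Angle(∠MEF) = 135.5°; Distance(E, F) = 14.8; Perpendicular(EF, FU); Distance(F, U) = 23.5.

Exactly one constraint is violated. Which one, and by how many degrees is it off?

Perpendicular(EF, FU) — off by 6.40°.

W = (0.00, 0.00) ✓; WC at 77.80° ✓; |WC| = 15.00 ✓; ∠WCB = 77.30° ✓; |CB| = 22.00 ✓; ∠CBA = 42.30° ✓; |BA| = 26.50 ✓; ∠BAM = 91.10° ✓; |AM| = 27.40 ✓; ∠(AM, ME) = 90.00° ✓; |ME| = 28.60 ✓; ∠MEF = 135.5° ✓; |EF| = 14.80 ✓; ∠(EF, FU) = 96.40° ✗; |FU| = 23.50 ✓.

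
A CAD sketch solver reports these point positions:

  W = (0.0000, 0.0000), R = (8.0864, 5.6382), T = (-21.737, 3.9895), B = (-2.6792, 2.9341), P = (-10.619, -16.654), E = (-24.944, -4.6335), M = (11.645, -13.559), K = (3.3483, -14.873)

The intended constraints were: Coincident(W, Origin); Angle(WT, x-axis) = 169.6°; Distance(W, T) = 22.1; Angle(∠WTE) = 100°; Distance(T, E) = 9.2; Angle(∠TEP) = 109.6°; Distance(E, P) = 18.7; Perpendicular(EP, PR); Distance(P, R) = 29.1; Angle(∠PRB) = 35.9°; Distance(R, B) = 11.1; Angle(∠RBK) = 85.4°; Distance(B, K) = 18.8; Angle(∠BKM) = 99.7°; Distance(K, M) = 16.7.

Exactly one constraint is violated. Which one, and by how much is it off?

Distance(K, M) = 16.7 — off by 8.30.

W = (0.00, 0.00) ✓; WT at 169.6° ✓; |WT| = 22.10 ✓; ∠WTE = 100.0° ✓; |TE| = 9.200 ✓; ∠TEP = 109.6° ✓; |EP| = 18.70 ✓; ∠(EP, PR) = 90.00° ✓; |PR| = 29.10 ✓; ∠PRB = 35.90° ✓; |RB| = 11.10 ✓; ∠RBK = 85.40° ✓; |BK| = 18.80 ✓; ∠BKM = 99.70° ✓; |KM| = 8.400 ✗.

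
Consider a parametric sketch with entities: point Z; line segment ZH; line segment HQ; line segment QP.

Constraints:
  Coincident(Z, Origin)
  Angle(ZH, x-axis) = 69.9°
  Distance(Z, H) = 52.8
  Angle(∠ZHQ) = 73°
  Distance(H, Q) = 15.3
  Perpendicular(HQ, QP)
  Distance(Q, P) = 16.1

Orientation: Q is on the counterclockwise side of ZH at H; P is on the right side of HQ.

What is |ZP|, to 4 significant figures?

66.59

Z is at the origin; ZH runs at 69.9° with length 52.8, so H = 52.8·(cos 69.9°, sin 69.9°) = (18.15, 49.58). ∠ZHQ = 73.0°, so HQ runs at 69.9° + (180° − 73.0°) = 176.9° from the x-axis; with |HQ| = 15.3, Q = H + 15.3·(cos 176.9°, sin 176.9°) = (2.868, 50.41). The perpendicularity gives QP at right angles to HQ; with |QP| = 16.1 on the right of HQ, P = Q + 16.1·(0.05408, 0.9985) = (3.738, 66.49). Then |ZP| = |P − Z| = 66.59.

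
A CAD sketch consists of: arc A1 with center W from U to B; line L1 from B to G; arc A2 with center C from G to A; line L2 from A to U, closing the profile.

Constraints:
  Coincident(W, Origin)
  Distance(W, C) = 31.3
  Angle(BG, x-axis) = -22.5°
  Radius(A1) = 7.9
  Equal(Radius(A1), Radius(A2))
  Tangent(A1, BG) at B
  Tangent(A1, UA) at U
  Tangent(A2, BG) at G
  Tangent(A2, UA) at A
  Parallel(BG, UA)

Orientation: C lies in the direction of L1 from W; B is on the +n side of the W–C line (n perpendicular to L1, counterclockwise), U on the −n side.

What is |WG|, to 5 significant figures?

32.282

Tangency of A1 to both parallel lines with radius 7.9 puts B and U at W ± 7.9·n: B = (3.0232, 7.2986), U = (-3.0232, -7.2986). Equal radii place G and A the same way about C: G = C + 7.9·n = (31.941, -4.6793), A = C − 7.9·n = (25.894, -19.277). Then |WG| = |G − W| = 32.282.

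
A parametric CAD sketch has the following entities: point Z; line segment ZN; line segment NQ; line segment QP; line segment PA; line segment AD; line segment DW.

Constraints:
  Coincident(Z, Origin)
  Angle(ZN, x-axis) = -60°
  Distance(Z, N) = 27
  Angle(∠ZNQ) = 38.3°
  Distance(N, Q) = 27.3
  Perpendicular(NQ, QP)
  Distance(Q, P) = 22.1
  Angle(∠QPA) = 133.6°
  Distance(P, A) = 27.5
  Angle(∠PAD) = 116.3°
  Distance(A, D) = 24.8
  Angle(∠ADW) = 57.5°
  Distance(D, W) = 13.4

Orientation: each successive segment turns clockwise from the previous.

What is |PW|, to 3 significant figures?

32.6

Z is at the origin; ZN runs at -60.0° with length 27.0, so N = (13.5, -23.4). ∠ZNQ = 38.3° gives NQ at 158° from the x-axis; with |NQ| = 27.3, Q = (-11.9, -13.3). The perpendicularity gives QP at right angles to NQ, so QP runs at 68.3°; with |QP| = 22.1, P = (-3.69, 7.25). ∠QPA = 133.6° gives PA at 21.9° from the x-axis; with |PA| = 27.5, A = (21.8, 17.5). ∠PAD = 116.3° gives AD at -41.8° from the x-axis; with |AD| = 24.8, D = (40.3, 0.972). ∠ADW = 57.5° gives DW at -164° from the x-axis; with |DW| = 13.4, W = (27.4, -2.65). Then |PW| = |W − P| = 32.6.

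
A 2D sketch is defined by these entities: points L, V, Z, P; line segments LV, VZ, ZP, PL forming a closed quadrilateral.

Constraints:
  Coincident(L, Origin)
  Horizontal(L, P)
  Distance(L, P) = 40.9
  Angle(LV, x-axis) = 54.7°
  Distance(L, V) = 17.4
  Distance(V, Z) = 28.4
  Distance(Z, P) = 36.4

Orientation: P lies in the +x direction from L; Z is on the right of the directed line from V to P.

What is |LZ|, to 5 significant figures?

15.862

Checks: |VZ| = 28.40 ✓; |ZP| = 36.40 ✓.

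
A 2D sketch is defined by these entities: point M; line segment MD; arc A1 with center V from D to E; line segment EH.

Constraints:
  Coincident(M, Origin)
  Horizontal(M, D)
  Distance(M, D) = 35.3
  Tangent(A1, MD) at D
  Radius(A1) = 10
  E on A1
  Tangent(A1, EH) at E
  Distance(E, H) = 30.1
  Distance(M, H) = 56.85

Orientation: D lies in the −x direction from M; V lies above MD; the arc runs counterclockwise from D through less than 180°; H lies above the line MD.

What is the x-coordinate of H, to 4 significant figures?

-38.83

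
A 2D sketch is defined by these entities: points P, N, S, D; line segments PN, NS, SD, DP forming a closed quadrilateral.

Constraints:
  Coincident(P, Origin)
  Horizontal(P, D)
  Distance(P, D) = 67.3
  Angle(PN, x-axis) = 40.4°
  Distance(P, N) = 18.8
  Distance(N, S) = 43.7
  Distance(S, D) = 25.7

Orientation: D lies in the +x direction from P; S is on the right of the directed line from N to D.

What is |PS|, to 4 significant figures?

50.17

Checks: |NS| = 43.70 ✓; |SD| = 25.70 ✓.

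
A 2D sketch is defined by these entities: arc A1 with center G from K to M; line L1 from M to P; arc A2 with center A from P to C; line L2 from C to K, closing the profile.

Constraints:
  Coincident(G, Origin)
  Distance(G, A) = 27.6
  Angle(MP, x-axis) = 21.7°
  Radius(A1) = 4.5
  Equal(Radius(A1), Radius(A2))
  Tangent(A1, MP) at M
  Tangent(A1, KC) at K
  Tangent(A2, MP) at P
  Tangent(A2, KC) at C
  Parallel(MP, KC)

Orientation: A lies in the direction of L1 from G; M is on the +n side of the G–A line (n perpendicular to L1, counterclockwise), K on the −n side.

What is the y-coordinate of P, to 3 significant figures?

14.4

The slot axis is L1's direction at 21.7°, so u = (cos 21.7°, sin 21.7°) = (0.929, 0.370) and n = (−sin 21.7°, cos 21.7°) = (-0.370, 0.929). G is at the origin and A lies 27.6 along u from G, so A = 27.6·u = (25.6, 10.2). Tangency of A1 to both parallel lines with radius 4.5 puts M and K at G ± 4.5·n: M = (-1.66, 4.18), K = (1.66, -4.18). Equal radii place P and C the same way about A: P = A + 4.5·n = (24.0, 14.4), C = A − 4.5·n = (27.3, 6.02). So P.y = 14.4.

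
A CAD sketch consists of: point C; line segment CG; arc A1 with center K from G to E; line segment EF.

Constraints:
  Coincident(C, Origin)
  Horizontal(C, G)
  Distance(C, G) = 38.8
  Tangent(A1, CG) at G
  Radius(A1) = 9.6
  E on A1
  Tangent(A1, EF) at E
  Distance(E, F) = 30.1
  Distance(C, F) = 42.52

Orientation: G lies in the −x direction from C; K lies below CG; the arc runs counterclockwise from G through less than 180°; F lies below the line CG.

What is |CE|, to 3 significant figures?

48.1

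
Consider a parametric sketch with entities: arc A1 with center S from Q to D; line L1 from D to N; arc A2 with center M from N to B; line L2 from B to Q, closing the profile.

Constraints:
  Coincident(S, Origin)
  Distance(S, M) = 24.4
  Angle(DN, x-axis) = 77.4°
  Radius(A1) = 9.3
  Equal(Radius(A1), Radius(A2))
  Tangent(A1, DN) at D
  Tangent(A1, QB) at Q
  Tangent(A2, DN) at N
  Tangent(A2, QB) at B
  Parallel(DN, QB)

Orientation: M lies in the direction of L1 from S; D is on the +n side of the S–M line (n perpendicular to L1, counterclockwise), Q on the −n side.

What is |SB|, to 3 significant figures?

26.1

The slot axis is L1's direction at 77.4°, so u = (cos 77.4°, sin 77.4°) = (0.218, 0.976) and n = (−sin 77.4°, cos 77.4°) = (-0.976, 0.218). S is at the origin and M lies 24.4 along u from S, so M = 24.4·u = (5.32, 23.8). Tangency of A1 to both parallel lines with radius 9.3 puts D and Q at S ± 9.3·n: D = (-9.08, 2.03), Q = (9.08, -2.03). Equal radii place N and B the same way about M: N = M + 9.3·n = (-3.75, 25.8), B = M − 9.3·n = (14.4, 21.8). Then |SB| = |B − S| = 26.1.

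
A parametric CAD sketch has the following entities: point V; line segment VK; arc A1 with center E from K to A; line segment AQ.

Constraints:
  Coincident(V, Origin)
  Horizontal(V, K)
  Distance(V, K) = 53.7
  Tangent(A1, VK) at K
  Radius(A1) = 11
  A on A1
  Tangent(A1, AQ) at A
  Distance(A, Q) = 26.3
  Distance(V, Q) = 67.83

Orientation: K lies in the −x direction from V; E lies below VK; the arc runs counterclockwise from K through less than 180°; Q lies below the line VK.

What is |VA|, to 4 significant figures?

65.72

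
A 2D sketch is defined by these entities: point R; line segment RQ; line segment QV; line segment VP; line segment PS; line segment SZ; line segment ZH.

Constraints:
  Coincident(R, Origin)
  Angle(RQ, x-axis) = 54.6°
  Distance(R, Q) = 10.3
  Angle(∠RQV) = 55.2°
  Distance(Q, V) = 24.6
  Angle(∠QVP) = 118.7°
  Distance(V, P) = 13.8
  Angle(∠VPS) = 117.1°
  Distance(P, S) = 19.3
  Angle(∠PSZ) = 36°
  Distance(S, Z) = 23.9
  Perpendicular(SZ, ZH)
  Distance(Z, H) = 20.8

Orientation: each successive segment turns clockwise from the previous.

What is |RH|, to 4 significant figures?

34.89

R is at the origin; RQ runs at 54.6° with length 10.3, so Q = (5.967, 8.396). ∠RQV = 55.2° gives QV at -70.20° from the x-axis; with |QV| = 24.6, V = (14.30, -14.75). ∠QVP = 118.7° gives VP at -131.5° from the x-axis; with |VP| = 13.8, P = (5.155, -25.09). ∠VPS = 117.1° gives PS at 165.6° from the x-axis; with |PS| = 19.3, S = (-13.54, -20.29). ∠PSZ = 36.0° gives SZ at 21.60° from the x-axis; with |SZ| = 23.9, Z = (8.683, -11.49). SZ is perpendicular to ZH, so ZH runs at -68.40°; with |ZH| = 20.8, H = (16.34, -30.83). Then |RH| = |H − R| = 34.89.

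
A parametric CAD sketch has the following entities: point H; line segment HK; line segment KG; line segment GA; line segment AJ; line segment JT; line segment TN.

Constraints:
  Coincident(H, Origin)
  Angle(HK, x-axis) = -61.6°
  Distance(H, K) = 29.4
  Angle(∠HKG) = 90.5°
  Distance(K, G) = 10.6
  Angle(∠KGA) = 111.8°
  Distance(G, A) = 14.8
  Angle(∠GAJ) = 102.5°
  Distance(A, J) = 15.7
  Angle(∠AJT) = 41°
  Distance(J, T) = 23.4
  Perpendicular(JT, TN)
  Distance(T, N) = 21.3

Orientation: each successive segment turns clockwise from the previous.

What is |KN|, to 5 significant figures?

30.148

H is at the origin; HK runs at -61.6° with length 29.4, so K = (13.983, -25.862). ∠HKG = 90.5° gives KG at -151.10° from the x-axis; with |KG| = 10.6, G = (4.7034, -30.984). ∠KGA = 111.8° gives GA at 140.70° from the x-axis; with |GA| = 14.8, A = (-6.7494, -21.610). ∠GAJ = 102.5° gives AJ at 63.200° from the x-axis; with |AJ| = 15.7, J = (0.32937, -7.5968). ∠AJT = 41.0° gives JT at -75.800° from the x-axis; with |JT| = 23.4, T = (6.0696, -30.282). JT is perpendicular to TN, so TN runs at -165.80°; with |TN| = 21.3, N = (-14.580, -35.507). Then |KN| = |N − K| = 30.148.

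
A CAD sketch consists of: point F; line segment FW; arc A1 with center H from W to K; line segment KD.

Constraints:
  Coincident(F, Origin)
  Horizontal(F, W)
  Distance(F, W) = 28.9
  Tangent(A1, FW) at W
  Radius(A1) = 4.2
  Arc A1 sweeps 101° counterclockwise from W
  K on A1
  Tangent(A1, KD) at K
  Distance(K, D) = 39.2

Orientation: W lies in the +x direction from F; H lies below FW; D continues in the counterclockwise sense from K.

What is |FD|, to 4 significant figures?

54.14

F is at the origin; FW is horizontal with |FW| = 28.9 and W on the +x side, so W = (28.90, 0.000). Tangency of A1 to FW means the radius HW is perpendicular to FW, so H = W + (0, -4.2) = (28.90, -4.200). On A1, W sits at bearing 90° from H; a 101° counterclockwise sweep puts K at bearing 191°, so K = H + 4.2·(cos 191°, sin 191°) = (24.78, -5.001). Since A1 is tangent to KD there, HK ⟂ KD, so KD runs along (−sin 191°, cos 191°); with |KD| = 39.2, D = (32.26, -43.48). Then |FD| = |D − F| = 54.14.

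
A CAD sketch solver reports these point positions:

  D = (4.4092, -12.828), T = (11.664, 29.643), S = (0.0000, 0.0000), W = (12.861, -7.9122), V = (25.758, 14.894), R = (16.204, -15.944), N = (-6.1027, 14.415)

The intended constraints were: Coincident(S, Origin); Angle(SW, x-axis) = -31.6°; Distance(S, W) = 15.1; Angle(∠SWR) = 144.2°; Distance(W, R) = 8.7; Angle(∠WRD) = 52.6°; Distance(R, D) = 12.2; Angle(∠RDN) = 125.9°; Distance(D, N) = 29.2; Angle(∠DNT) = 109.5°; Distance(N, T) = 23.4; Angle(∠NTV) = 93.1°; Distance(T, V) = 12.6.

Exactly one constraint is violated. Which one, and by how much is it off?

Distance(T, V) = 12.6 — off by 7.80.

S = (0.00, 0.00) ✓; SW at -31.60° ✓; |SW| = 15.10 ✓; ∠SWR = 144.2° ✓; |WR| = 8.700 ✓; ∠WRD = 52.60° ✓; |RD| = 12.20 ✓; ∠RDN = 125.9° ✓; |DN| = 29.20 ✓; ∠DNT = 109.5° ✓; |NT| = 23.40 ✓; ∠NTV = 93.10° ✓; |TV| = 20.40 ✗.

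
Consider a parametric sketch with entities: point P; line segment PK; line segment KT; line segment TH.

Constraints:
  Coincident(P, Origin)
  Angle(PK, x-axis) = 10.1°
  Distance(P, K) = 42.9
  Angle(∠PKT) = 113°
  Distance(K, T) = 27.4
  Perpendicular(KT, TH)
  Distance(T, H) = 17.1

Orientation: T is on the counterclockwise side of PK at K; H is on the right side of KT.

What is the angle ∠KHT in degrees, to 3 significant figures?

58.0°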